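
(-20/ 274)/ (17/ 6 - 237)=12/ 38497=0.00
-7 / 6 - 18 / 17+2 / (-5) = -1339 / 510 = -2.63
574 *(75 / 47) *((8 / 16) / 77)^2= 3075 / 79618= 0.04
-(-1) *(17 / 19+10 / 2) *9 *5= 5040 / 19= 265.26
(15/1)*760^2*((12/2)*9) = 467856000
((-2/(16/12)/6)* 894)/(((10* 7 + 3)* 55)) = -447/8030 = -0.06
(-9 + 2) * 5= -35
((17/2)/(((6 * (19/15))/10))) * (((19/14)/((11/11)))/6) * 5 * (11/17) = 1375/168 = 8.18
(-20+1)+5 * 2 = -9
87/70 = 1.24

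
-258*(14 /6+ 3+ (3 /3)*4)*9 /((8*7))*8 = -3096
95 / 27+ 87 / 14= 3679 / 378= 9.73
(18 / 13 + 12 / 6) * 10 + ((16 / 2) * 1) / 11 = 34.57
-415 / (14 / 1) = -415 / 14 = -29.64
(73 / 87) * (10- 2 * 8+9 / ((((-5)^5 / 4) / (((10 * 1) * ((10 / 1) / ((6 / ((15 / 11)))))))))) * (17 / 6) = -356167 / 23925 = -14.89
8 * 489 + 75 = 3987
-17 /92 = -0.18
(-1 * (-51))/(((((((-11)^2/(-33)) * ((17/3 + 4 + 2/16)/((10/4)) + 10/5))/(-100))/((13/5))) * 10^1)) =47736/781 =61.12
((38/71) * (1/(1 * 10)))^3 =6859/44738875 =0.00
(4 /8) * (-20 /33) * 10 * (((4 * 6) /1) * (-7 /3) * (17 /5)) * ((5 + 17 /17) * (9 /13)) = 342720 /143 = 2396.64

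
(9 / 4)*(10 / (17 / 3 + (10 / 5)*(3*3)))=135 / 142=0.95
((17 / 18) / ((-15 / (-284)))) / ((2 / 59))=71213 / 135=527.50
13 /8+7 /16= 33 /16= 2.06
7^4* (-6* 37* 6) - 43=-3198175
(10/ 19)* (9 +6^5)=77850/ 19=4097.37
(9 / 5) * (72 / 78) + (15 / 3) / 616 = 66853 / 40040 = 1.67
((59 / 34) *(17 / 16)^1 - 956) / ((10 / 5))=-30533 / 64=-477.08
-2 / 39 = -0.05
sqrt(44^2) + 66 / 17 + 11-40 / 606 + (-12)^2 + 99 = 1554656 / 5151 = 301.82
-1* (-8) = 8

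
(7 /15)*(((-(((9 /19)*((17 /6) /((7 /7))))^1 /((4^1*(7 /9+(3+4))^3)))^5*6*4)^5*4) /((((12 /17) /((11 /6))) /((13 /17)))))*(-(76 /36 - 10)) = -0.00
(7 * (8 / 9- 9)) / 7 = -73 / 9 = -8.11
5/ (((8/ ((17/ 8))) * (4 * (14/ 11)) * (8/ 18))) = 8415/ 14336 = 0.59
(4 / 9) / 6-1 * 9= -8.93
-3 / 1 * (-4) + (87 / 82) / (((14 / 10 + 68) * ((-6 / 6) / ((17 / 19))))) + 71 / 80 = 278396903 / 21625040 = 12.87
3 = 3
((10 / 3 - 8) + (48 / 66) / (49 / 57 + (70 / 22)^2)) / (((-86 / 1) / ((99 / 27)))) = 2875147 / 14658399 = 0.20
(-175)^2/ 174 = 30625/ 174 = 176.01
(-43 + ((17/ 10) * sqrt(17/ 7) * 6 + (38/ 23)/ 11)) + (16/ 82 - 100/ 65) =-5959401/ 134849 + 51 * sqrt(119)/ 35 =-28.30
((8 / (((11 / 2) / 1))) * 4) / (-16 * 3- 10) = -0.10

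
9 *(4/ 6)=6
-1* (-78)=78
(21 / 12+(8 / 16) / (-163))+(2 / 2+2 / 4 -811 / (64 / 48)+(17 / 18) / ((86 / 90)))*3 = -25450211 / 14018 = -1815.54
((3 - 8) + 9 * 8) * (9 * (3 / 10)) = 180.90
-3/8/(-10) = 0.04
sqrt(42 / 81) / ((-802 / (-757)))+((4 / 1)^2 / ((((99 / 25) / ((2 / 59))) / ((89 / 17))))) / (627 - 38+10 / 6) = 17800 / 14662857+757 * sqrt(42) / 7218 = 0.68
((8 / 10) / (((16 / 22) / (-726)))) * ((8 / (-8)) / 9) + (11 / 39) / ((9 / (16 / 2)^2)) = 159247 / 1755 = 90.74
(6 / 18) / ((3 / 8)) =8 / 9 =0.89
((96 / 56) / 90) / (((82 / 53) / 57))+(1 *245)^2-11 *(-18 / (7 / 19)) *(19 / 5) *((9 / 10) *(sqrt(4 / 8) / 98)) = 60038.96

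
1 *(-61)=-61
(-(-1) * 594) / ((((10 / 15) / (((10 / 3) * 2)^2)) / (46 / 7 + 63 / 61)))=128581200 / 427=301126.93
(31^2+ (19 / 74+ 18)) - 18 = 71133 / 74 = 961.26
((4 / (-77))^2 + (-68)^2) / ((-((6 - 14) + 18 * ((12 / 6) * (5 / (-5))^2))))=-6853928 / 41503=-165.14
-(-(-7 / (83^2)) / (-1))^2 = -49 / 47458321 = -0.00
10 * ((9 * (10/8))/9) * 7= 175/2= 87.50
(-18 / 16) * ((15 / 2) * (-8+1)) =945 / 16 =59.06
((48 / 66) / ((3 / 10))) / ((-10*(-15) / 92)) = 736 / 495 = 1.49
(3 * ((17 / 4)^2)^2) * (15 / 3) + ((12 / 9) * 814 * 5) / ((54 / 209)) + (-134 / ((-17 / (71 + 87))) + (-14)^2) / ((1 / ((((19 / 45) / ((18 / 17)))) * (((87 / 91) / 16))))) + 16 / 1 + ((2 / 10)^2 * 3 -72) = 1220660407133 / 47174400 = 25875.48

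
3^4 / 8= 81 / 8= 10.12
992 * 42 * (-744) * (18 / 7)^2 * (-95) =136302704640 / 7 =19471814948.57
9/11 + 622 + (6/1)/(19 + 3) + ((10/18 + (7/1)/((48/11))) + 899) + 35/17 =41100461/26928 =1526.31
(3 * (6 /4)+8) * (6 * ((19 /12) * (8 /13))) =73.08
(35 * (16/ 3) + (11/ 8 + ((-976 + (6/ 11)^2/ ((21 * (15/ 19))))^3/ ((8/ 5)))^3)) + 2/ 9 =-49513058877300868460642442082978169653196995430471806197659/ 252408057998806470079464712875000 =-196162750388638521883187200.00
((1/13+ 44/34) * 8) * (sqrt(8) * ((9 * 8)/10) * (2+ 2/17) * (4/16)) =1570752 * sqrt(2)/18785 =118.25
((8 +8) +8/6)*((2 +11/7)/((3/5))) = 6500/63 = 103.17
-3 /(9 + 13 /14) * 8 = -336 /139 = -2.42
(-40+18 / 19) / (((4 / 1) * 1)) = -371 / 38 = -9.76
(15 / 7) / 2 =15 / 14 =1.07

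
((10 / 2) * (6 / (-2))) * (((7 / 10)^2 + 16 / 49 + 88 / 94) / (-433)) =0.06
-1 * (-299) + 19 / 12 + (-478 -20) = -2369 / 12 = -197.42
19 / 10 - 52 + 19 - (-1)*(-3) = -341 / 10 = -34.10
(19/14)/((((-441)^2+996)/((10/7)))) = 95/9578373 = 0.00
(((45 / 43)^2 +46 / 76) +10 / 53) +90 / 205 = 355460889 / 152679326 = 2.33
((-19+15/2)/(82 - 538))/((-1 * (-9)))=23/8208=0.00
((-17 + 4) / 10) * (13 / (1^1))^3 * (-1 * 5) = 14280.50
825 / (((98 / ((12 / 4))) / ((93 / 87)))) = 27.00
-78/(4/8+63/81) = -1404/23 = -61.04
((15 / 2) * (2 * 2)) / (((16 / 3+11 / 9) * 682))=135 / 20119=0.01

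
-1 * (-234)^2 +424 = -54332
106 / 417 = 0.25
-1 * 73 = -73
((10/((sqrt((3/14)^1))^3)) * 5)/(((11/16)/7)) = 78400 * sqrt(42)/99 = 5132.22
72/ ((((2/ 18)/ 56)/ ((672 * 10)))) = 243855360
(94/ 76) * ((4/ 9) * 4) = 376/ 171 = 2.20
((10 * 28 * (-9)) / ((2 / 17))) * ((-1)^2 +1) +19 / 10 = -428381 / 10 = -42838.10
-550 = -550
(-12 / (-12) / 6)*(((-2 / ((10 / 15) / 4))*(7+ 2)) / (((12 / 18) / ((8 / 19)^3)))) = -13824 / 6859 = -2.02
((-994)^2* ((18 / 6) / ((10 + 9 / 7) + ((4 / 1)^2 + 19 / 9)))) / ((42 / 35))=84025.74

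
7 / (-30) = -7 / 30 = -0.23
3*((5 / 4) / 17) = 15 / 68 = 0.22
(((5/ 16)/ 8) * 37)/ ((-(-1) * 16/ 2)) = 185/ 1024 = 0.18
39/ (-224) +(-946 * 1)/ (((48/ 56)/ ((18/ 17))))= -4450647/ 3808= -1168.76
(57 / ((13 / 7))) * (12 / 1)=4788 / 13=368.31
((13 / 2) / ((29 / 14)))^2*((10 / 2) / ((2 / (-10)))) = -207025 / 841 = -246.17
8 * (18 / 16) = 9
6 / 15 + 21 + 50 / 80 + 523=545.02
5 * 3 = 15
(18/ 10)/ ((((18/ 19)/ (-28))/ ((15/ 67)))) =-798/ 67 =-11.91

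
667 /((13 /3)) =2001 /13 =153.92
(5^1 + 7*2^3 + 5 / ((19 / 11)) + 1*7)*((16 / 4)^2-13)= 4041 / 19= 212.68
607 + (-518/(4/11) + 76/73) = -119203/146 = -816.46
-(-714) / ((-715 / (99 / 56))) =-459 / 260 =-1.77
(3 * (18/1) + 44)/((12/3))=24.50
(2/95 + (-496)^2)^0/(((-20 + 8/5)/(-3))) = 15/92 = 0.16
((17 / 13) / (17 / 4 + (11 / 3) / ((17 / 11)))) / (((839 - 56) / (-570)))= -219640 / 1527981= -0.14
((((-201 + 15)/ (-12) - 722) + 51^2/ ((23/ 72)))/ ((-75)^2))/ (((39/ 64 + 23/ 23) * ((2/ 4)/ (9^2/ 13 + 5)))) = 71023744/ 3849625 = 18.45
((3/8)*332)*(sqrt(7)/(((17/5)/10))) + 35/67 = 35/67 + 6225*sqrt(7)/17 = 969.33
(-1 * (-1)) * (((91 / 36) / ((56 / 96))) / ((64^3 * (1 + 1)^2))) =13 / 3145728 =0.00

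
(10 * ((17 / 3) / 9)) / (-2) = -85 / 27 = -3.15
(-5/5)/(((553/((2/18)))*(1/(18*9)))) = -18/553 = -0.03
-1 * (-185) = 185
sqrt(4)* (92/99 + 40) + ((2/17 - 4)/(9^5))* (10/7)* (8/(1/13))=2108838632/25765047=81.85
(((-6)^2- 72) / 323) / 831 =-12 / 89471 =-0.00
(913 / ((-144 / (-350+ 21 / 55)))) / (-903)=-228001 / 92880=-2.45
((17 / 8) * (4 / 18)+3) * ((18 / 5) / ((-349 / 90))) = -1125 / 349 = -3.22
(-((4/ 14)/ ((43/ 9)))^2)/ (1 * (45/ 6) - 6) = -216/ 90601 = -0.00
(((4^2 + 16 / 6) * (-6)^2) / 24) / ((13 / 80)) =2240 / 13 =172.31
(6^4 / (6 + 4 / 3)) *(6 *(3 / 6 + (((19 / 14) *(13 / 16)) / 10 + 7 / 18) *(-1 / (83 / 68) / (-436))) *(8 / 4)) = 7400551311 / 6966190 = 1062.35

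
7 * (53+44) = 679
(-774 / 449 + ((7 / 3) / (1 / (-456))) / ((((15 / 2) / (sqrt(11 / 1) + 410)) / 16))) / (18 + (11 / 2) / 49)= -122850995428 / 2390925 - 3336704 * sqrt(11) / 26625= -51797.85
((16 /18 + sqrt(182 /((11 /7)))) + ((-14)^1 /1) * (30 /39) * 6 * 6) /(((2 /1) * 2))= -94.01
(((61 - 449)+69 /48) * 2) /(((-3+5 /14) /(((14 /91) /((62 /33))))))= 1428735 /59644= 23.95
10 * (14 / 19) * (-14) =-1960 / 19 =-103.16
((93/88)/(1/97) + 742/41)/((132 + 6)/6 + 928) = 435157/3431208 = 0.13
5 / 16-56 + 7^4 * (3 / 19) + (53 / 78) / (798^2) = 32128781245 / 99341424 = 323.42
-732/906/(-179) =122/27029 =0.00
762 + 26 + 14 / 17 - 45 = 12645 / 17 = 743.82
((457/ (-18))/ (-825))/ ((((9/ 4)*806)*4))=457/ 107721900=0.00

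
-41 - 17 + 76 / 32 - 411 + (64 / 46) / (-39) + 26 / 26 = -3341581 / 7176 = -465.66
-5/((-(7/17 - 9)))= -85/146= -0.58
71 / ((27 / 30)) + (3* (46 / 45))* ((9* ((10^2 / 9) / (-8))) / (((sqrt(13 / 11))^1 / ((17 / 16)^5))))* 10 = 710 / 9 - 816417775* sqrt(143) / 20447232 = -398.58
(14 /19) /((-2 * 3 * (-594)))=7 /33858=0.00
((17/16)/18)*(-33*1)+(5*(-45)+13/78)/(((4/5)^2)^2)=-550.86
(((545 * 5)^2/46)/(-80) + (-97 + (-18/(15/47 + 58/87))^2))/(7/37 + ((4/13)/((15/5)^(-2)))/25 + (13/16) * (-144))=304624060130325/19955541209408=15.27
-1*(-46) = 46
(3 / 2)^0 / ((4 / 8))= 2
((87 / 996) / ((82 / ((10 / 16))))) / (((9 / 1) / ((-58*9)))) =-4205 / 108896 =-0.04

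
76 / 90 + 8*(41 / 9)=37.29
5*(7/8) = 35/8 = 4.38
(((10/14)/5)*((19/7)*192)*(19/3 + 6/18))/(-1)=-24320/49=-496.33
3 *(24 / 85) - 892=-75748 / 85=-891.15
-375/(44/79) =-29625/44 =-673.30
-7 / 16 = -0.44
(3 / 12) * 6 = 3 / 2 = 1.50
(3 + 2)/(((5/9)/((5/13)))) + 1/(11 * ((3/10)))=1615/429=3.76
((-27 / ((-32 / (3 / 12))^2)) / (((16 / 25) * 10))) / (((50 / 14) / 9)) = -1701 / 2621440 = -0.00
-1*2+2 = 0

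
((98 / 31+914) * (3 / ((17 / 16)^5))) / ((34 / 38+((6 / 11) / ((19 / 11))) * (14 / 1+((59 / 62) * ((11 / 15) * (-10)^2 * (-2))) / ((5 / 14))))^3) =-589539310257045504 / 477823092348778767901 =-0.00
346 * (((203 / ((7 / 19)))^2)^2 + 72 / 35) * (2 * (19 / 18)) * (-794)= -16839323565734625892 / 315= -53458170049951193.31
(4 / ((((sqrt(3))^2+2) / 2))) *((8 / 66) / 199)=32 / 32835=0.00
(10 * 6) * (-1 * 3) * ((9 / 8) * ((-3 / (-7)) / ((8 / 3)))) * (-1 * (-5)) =-18225 / 112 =-162.72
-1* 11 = -11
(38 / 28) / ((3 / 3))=19 / 14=1.36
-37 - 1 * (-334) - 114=183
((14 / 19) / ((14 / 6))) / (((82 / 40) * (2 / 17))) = 1020 / 779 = 1.31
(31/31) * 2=2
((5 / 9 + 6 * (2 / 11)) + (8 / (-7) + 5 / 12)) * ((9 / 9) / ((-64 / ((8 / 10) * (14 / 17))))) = -2551 / 269280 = -0.01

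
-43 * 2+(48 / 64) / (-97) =-33371 / 388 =-86.01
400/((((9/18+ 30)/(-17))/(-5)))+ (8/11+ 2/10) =3743111/3355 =1115.68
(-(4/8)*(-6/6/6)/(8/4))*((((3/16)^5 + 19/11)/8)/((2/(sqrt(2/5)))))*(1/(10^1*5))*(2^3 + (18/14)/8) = 9106006969*sqrt(10)/62008590336000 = 0.00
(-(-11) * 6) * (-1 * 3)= -198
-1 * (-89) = 89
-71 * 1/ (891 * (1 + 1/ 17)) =-1207/ 16038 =-0.08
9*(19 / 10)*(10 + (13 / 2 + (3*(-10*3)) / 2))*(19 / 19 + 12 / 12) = -974.70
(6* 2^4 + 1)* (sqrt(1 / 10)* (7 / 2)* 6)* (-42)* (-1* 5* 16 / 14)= 48888* sqrt(10)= 154597.43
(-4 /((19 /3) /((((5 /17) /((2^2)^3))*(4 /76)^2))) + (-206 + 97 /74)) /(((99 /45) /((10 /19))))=-48.97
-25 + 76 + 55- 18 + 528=616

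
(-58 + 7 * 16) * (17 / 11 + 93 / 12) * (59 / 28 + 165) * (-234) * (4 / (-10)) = 7851185.78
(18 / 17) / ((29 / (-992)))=-17856 / 493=-36.22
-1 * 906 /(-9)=302 /3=100.67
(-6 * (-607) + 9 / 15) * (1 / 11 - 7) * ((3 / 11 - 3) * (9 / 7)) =74746152 / 847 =88248.11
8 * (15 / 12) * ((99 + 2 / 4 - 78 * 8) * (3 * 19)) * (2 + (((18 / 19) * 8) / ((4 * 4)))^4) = -4204439205 / 6859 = -612981.37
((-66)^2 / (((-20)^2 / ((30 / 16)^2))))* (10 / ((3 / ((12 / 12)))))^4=75625 / 16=4726.56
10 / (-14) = -5 / 7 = -0.71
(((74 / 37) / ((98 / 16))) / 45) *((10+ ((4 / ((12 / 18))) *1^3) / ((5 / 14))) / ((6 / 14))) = 2144 / 4725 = 0.45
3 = 3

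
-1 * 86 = -86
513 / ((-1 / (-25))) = 12825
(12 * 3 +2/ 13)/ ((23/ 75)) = 35250/ 299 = 117.89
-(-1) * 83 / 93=83 / 93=0.89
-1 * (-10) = 10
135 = 135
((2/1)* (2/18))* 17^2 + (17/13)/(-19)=142613/2223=64.15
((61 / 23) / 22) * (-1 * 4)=-0.48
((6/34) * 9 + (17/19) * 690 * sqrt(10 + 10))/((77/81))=2906.05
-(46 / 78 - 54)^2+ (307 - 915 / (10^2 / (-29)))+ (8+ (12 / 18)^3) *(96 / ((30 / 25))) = -147531079 / 91260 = -1616.60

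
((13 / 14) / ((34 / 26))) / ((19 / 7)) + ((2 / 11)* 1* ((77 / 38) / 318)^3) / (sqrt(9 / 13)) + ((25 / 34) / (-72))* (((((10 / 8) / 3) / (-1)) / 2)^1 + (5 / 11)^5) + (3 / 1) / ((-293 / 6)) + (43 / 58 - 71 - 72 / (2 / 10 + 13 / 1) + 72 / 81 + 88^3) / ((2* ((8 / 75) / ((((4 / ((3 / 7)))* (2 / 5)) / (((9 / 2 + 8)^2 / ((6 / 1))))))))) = 41503* sqrt(13) / 2646813913056 + 87434958267830230428401 / 190948087618992000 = 457899.10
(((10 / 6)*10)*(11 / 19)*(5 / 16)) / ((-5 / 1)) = -275 / 456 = -0.60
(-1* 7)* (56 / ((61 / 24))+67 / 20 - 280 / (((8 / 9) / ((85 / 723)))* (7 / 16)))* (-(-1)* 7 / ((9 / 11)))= 9392049667 / 2646180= 3549.29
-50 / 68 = -25 / 34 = -0.74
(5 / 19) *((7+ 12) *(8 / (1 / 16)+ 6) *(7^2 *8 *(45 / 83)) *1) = 11818800 / 83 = 142395.18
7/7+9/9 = 2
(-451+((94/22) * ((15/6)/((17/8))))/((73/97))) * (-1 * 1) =6065421/13651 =444.32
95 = 95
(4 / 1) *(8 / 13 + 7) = 396 / 13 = 30.46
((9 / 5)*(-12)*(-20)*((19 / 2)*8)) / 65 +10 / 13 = 32882 / 65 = 505.88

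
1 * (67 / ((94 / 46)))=1541 / 47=32.79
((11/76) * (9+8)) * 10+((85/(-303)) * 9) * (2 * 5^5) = -60468065/3838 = -15755.10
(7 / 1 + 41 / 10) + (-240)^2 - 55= 575561 / 10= 57556.10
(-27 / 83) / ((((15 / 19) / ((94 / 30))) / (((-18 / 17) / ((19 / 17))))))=1.22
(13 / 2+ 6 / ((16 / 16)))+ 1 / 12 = 151 / 12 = 12.58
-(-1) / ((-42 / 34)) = -17 / 21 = -0.81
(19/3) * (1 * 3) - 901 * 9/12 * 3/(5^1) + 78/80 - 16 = -16059/40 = -401.48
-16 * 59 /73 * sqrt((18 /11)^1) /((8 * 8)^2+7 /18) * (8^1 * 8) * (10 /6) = -1087488 * sqrt(22) /11841841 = -0.43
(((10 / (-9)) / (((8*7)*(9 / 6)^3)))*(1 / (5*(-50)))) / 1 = 1 / 42525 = 0.00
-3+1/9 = -26/9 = -2.89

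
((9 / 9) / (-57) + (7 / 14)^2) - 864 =-196939 / 228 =-863.77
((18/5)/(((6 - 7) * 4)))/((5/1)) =-9/50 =-0.18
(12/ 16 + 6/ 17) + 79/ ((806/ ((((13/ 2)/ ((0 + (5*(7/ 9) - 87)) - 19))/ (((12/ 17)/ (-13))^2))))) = -31406663/ 30996032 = -1.01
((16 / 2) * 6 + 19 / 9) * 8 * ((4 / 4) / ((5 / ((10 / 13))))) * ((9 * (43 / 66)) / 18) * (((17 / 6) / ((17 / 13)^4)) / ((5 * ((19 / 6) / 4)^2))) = 495783808 / 79811685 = 6.21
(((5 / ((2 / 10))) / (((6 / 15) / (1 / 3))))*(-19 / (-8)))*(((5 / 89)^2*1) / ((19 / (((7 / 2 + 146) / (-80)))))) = -186875 / 12166656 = -0.02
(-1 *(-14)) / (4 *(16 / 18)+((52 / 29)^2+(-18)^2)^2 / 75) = 1113967575 / 113875565416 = 0.01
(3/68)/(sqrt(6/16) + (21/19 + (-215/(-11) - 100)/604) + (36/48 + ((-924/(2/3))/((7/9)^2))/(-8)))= 56242974763899/367298981371545185 - 48802553569 * sqrt(6)/367298981371545185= 0.00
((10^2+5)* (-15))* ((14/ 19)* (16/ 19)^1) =-352800/ 361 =-977.29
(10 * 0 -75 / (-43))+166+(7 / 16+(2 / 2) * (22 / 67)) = 7767639 / 46096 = 168.51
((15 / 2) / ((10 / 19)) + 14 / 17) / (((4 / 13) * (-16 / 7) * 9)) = -93275 / 39168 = -2.38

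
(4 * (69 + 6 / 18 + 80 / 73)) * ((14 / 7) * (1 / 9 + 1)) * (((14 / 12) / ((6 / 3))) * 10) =21593600 / 5913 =3651.89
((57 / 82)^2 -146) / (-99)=978455 / 665676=1.47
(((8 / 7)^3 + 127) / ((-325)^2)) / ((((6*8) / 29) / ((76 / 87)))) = 93043 / 144917500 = 0.00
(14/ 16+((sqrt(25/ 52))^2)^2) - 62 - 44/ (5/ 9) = -1894069/ 13520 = -140.09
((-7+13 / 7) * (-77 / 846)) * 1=0.47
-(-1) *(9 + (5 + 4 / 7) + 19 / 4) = 541 / 28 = 19.32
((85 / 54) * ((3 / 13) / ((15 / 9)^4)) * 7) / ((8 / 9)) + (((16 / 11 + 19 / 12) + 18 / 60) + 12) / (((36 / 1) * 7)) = 1458091 / 3378375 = 0.43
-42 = -42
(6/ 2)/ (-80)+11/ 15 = 167/ 240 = 0.70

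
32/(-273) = -32/273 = -0.12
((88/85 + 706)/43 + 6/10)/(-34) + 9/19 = -65099/2361130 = -0.03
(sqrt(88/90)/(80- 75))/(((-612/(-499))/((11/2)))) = 5489*sqrt(55)/45900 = 0.89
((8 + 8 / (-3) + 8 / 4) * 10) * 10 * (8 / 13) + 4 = 17756 / 39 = 455.28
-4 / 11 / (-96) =1 / 264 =0.00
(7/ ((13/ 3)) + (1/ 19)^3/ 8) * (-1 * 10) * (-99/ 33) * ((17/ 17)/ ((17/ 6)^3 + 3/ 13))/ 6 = 0.35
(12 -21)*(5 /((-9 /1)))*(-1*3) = -15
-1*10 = -10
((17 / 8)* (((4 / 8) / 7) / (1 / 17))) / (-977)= -289 / 109424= -0.00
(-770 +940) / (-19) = -170 / 19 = -8.95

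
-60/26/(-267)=10/1157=0.01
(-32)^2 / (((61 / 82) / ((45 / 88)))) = 472320 / 671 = 703.90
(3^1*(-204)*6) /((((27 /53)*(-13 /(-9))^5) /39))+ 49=-1275476087 /28561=-44657.96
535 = 535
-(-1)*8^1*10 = 80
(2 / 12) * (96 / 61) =16 / 61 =0.26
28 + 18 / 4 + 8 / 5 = 34.10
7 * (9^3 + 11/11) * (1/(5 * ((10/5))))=511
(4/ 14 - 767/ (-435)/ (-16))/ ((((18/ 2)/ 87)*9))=0.19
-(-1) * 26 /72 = 13 /36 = 0.36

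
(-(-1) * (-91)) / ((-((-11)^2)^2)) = 91 / 14641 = 0.01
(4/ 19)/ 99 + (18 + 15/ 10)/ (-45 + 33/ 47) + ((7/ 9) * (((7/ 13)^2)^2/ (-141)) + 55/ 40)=19692031042711/ 21028136099256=0.94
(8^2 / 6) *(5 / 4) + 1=43 / 3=14.33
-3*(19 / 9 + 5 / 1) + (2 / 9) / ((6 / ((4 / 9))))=-21.32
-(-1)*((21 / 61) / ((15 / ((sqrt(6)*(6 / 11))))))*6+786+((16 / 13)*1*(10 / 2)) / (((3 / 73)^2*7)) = 252*sqrt(6) / 3355+1070054 / 819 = 1306.72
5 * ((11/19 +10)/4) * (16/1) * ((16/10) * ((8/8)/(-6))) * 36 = -38592/19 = -2031.16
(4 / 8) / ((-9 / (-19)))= 19 / 18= 1.06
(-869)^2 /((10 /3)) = 2265483 /10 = 226548.30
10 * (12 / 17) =120 / 17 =7.06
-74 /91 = -0.81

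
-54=-54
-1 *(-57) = 57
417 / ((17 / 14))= 5838 / 17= 343.41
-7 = -7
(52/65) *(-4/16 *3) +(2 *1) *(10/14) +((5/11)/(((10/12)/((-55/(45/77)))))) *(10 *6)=-107771/35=-3079.17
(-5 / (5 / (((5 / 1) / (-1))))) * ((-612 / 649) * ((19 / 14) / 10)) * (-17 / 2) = 49419 / 9086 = 5.44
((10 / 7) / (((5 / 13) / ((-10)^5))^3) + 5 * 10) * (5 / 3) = -292933333333332750 / 7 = -41847619047618964.29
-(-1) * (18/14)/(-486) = -1/378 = -0.00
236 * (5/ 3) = 1180/ 3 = 393.33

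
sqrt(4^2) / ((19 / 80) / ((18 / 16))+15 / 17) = 6120 / 1673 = 3.66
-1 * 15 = -15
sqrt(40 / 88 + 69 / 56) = sqrt(160006) / 308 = 1.30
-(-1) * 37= 37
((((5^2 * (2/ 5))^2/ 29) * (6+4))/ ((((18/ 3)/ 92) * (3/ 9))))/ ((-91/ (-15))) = 690000/ 2639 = 261.46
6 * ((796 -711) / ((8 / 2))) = 255 / 2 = 127.50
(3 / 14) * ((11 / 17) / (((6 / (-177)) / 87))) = -169389 / 476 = -355.86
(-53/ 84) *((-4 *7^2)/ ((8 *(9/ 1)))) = 371/ 216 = 1.72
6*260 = 1560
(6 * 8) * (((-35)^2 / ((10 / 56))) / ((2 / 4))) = 658560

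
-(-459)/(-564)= -153/188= -0.81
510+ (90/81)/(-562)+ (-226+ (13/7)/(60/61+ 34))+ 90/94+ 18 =538014566207/1775575494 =303.01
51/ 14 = 3.64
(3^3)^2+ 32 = 761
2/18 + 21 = 190/9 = 21.11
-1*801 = -801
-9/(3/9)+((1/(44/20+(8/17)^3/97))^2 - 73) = -2745042566568075/27507203262361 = -99.79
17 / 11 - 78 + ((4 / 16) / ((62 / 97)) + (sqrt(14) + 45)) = -84741 / 2728 + sqrt(14) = -27.32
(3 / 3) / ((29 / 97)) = 97 / 29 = 3.34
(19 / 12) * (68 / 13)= 323 / 39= 8.28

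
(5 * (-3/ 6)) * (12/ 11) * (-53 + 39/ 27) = 4640/ 33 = 140.61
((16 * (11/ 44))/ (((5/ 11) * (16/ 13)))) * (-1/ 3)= -143/ 60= -2.38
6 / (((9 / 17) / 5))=170 / 3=56.67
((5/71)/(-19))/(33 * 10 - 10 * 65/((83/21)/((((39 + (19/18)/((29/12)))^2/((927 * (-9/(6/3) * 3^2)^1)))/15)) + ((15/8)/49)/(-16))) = -21132948290835/1884140518704812798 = -0.00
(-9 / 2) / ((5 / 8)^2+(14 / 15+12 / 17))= -73440 / 33127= -2.22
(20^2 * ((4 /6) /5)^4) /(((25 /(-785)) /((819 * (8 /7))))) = -4179968 /1125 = -3715.53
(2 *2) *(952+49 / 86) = 163842 / 43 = 3810.28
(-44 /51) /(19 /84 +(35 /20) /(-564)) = -231616 /59891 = -3.87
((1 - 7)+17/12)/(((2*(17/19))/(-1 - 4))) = 5225/408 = 12.81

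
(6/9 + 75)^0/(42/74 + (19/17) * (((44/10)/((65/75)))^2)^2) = 17964869/13349435685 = 0.00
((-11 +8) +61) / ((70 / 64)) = 1856 / 35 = 53.03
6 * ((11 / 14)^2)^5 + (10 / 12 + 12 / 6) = 1462769105057 / 433881982464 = 3.37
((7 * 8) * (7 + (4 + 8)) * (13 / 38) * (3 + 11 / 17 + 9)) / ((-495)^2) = 15652 / 833085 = 0.02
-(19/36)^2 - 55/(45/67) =-82.17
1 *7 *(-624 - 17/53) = -231623/53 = -4370.25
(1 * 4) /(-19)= -0.21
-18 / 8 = -9 / 4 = -2.25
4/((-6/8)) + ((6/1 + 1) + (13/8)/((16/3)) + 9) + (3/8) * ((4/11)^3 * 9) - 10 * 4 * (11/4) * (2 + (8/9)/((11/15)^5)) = -3766276763/5622144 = -669.90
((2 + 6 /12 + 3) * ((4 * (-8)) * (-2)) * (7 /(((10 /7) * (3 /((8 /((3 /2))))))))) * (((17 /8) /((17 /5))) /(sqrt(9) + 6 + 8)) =17248 /153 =112.73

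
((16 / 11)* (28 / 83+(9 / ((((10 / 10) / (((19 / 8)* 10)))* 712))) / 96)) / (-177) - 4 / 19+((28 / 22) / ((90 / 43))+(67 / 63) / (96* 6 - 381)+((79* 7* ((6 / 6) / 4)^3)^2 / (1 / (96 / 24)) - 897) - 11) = -139559364862584895 / 229177253200896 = -608.96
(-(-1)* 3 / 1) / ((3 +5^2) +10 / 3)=9 / 94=0.10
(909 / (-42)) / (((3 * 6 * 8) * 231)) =-101 / 155232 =-0.00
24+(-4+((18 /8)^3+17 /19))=39259 /1216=32.29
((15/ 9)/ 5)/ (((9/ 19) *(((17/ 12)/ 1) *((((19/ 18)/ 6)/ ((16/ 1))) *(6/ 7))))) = 896/ 17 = 52.71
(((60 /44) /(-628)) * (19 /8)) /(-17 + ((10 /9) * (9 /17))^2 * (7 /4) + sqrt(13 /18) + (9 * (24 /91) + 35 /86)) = 218681221810779 * sqrt(26) /46970710345864385872 + 17862573951823419 /46970710345864385872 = 0.00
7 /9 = 0.78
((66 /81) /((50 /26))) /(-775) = -286 /523125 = -0.00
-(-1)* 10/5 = 2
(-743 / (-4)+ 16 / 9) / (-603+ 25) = -6751 / 20808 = -0.32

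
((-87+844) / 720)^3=1.16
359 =359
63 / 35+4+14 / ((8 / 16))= 169 / 5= 33.80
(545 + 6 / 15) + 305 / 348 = 950521 / 1740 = 546.28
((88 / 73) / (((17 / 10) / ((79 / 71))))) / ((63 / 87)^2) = 58466320 / 38856951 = 1.50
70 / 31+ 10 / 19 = 1640 / 589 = 2.78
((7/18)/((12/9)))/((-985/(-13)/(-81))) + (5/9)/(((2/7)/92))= 12664687/70920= 178.58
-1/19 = -0.05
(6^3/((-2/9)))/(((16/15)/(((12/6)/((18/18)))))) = -3645/2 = -1822.50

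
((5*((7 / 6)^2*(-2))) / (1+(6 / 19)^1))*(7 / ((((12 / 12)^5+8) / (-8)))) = 26068 / 405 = 64.37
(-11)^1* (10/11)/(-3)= 10/3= 3.33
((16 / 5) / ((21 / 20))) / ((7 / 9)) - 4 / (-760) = 36529 / 9310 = 3.92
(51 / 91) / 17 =3 / 91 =0.03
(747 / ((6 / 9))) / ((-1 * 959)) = -2241 / 1918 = -1.17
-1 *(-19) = 19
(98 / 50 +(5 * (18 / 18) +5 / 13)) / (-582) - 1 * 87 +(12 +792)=135618163 / 189150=716.99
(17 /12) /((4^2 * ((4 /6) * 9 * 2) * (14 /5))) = 85 /32256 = 0.00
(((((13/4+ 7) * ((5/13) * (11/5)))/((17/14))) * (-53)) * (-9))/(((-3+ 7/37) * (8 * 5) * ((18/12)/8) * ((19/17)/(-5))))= 18572631/25688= 723.01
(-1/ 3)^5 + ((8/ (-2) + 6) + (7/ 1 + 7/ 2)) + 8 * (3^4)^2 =25515241/ 486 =52500.50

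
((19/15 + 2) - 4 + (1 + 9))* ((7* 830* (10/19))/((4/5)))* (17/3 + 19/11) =492629900/1881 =261897.87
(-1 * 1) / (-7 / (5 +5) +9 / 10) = -5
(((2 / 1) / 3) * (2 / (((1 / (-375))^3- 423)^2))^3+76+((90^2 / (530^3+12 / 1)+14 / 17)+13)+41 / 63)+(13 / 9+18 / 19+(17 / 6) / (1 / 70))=188687841280162100379058669240722147492119810125518399164012950474861012991 / 647967547827532602508739935623736242376757335925353787880031816231591588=291.20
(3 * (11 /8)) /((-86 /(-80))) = 165 /43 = 3.84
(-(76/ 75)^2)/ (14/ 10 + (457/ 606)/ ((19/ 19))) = -1166752/ 2447625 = -0.48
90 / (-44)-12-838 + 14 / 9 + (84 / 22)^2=-1820615 / 2178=-835.91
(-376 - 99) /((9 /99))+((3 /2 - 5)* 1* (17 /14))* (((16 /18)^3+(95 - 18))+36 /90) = -81020111 /14580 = -5556.93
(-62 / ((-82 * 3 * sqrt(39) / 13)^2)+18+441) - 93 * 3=180.00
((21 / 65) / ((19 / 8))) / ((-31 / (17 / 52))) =-714 / 497705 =-0.00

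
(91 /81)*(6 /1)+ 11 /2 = 661 /54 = 12.24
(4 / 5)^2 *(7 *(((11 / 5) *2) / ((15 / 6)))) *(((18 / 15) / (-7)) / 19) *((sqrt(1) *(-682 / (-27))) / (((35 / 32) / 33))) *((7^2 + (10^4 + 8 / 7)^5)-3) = -113683658871685013754710306471936 / 20956228125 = -5424814913904503688194.62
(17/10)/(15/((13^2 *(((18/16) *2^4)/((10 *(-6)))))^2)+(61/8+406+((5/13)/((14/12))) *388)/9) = 40785108/1443711805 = 0.03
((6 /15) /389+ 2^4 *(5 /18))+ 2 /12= 161471 /35010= 4.61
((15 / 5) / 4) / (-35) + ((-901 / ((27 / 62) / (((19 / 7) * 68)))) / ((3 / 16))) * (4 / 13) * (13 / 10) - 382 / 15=-1319789021 / 1620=-814684.58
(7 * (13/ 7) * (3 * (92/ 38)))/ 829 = 1794/ 15751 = 0.11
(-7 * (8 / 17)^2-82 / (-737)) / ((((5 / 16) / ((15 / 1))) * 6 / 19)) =-46584656 / 212993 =-218.71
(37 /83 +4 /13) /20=813 /21580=0.04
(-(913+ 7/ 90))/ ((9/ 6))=-82177/ 135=-608.72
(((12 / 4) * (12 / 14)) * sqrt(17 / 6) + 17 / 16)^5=5263604891057 / 2517630976 + 268532737647 * sqrt(102) / 1101463552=4552.92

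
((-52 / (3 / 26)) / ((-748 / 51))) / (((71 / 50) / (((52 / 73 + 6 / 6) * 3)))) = 6337500 / 57013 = 111.16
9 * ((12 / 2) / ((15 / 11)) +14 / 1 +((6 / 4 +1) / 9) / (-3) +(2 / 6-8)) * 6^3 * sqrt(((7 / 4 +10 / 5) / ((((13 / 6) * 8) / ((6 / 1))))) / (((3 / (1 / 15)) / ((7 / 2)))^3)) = 1547 * sqrt(273) / 50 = 511.21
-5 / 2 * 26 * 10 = -650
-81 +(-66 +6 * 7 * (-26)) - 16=-1255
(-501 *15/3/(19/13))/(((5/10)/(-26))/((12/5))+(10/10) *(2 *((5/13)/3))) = -4064112/589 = -6900.02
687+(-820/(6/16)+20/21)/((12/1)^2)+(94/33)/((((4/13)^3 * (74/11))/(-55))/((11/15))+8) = 41252252249/61371051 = 672.18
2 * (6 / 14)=6 / 7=0.86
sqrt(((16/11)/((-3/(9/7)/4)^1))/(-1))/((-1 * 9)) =-8 * sqrt(231)/693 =-0.18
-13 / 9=-1.44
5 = 5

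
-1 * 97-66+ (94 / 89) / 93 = -1349057 / 8277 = -162.99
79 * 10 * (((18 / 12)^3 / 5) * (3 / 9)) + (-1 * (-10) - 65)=491 / 4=122.75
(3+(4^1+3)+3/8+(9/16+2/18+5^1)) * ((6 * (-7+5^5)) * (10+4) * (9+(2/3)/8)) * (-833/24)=-2289895164571/1728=-1325170812.83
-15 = -15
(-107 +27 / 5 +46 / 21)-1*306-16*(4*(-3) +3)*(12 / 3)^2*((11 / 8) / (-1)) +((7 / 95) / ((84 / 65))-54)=-28946273 / 7980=-3627.35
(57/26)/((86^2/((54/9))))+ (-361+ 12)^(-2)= 20924119/11710922548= 0.00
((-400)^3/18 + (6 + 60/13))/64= -207999379/3744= -55555.39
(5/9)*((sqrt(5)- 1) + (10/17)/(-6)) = -280/459 + 5*sqrt(5)/9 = 0.63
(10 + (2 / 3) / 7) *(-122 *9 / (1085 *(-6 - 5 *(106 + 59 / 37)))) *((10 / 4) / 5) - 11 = -560024921 / 50954855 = -10.99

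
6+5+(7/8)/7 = 89/8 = 11.12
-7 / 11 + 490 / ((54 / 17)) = 45626 / 297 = 153.62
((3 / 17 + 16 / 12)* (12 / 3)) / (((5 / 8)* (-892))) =-616 / 56865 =-0.01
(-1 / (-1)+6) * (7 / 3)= 49 / 3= 16.33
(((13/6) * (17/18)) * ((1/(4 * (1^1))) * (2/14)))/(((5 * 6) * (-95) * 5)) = -221/43092000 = -0.00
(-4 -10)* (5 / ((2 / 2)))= -70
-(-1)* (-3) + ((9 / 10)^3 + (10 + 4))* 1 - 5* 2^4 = -68271 / 1000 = -68.27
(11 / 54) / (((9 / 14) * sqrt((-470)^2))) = 77 / 114210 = 0.00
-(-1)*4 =4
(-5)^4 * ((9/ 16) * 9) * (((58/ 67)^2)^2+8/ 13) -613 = 1629940550377/ 523929146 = 3110.99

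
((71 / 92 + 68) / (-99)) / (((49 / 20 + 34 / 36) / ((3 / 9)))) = -10545 / 154583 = -0.07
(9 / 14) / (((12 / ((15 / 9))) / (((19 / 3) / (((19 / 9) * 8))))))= 15 / 448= 0.03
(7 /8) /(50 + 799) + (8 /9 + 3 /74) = 701485 /753912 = 0.93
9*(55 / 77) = 45 / 7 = 6.43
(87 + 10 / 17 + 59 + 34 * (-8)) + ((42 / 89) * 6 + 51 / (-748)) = -8164955 / 66572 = -122.65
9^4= 6561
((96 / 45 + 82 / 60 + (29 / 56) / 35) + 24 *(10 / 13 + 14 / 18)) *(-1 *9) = -9320253 / 25480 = -365.79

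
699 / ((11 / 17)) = 11883 / 11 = 1080.27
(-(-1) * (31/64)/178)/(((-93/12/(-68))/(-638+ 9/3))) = -10795/712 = -15.16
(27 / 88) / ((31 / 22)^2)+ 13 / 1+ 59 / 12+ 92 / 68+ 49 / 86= 168546433 / 8429892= 19.99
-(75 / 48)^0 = -1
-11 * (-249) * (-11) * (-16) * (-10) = -4820640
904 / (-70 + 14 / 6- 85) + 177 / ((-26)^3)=-23873589 / 4024904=-5.93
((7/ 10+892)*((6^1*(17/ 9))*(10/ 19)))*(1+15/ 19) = 9528.73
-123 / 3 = -41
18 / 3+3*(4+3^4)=261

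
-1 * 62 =-62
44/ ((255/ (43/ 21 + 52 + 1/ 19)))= 949784/ 101745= 9.33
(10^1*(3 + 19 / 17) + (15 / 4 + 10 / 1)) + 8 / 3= 11749 / 204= 57.59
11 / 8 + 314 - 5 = 2483 / 8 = 310.38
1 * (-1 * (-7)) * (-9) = -63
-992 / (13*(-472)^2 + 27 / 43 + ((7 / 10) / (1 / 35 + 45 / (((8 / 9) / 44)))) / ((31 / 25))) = -103093942736 / 300987819516123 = -0.00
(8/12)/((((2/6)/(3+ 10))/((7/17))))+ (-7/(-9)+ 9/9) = 1910/153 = 12.48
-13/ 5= -2.60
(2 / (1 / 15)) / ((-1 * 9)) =-3.33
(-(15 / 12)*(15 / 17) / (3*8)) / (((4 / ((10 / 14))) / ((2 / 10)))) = -25 / 15232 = -0.00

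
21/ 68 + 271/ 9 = 18617/ 612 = 30.42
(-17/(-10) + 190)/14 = 1917/140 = 13.69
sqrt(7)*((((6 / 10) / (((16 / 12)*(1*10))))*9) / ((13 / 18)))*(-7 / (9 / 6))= -1701*sqrt(7) / 650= -6.92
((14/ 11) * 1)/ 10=7/ 55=0.13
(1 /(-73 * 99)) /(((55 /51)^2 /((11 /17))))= -17 /220825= -0.00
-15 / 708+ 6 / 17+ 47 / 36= 14780 / 9027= 1.64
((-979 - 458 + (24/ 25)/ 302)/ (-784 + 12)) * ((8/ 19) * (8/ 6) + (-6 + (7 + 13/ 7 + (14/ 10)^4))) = 3273782312279/ 242251187500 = 13.51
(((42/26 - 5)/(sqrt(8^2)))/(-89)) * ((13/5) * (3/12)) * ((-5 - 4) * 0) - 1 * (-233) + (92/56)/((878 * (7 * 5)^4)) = 4297844022523/18445682500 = 233.00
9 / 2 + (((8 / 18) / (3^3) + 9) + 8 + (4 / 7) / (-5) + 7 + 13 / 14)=249458 / 8505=29.33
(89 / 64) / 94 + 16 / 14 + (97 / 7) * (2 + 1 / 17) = 21253087 / 715904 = 29.69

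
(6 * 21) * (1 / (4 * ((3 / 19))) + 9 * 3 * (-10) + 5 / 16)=-270249 / 8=-33781.12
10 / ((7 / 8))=80 / 7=11.43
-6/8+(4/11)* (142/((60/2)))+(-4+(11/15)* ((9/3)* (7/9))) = -1.32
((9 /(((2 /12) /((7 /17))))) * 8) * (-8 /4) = -6048 /17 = -355.76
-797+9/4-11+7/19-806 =-122465/76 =-1611.38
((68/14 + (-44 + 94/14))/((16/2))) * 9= -2043/56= -36.48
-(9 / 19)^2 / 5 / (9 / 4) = -36 / 1805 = -0.02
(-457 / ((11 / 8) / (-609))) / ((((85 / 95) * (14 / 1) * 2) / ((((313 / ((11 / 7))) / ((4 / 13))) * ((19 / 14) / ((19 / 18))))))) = 27664272441 / 4114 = 6724422.08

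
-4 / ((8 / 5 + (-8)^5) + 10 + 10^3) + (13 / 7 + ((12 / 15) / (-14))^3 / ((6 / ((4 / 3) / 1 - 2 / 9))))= 34137825347 / 18381001275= 1.86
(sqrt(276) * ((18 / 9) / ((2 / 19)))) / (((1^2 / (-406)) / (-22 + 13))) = 138852 * sqrt(69) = 1153391.34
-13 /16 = -0.81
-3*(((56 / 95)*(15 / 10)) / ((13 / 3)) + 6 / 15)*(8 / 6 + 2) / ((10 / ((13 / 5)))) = -746 / 475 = -1.57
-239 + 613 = 374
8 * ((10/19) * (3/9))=80/57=1.40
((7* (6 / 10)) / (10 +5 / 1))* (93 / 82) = 651 / 2050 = 0.32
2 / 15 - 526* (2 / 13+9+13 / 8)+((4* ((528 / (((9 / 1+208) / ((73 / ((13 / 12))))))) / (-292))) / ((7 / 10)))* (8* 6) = -6899860879 / 1184820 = -5823.55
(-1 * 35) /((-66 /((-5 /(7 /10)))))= -125 /33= -3.79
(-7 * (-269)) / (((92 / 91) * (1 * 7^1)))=24479 / 92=266.08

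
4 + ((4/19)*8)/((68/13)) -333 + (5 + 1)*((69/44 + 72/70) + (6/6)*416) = 542909681/248710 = 2182.90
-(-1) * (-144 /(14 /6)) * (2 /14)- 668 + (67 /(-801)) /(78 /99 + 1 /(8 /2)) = -1213250408 /1792371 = -676.90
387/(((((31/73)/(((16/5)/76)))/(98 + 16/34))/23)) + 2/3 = 421056134/4845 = 86905.29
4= 4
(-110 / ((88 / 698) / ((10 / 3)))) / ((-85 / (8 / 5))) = 2792 / 51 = 54.75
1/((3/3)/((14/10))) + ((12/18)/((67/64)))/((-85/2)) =23663/17085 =1.39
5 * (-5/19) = -25/19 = -1.32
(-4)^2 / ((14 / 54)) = 432 / 7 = 61.71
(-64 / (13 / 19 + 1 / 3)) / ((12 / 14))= -2128 / 29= -73.38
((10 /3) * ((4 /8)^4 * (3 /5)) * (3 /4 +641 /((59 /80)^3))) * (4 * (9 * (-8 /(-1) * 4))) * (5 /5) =47281828932 /205379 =230217.45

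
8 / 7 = 1.14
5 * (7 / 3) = 35 / 3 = 11.67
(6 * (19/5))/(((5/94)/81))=867996/25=34719.84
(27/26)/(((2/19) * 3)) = 171/52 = 3.29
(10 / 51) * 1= 10 / 51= 0.20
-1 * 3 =-3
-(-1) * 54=54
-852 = -852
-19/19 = -1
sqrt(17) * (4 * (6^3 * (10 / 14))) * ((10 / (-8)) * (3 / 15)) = -1080 * sqrt(17) / 7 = -636.14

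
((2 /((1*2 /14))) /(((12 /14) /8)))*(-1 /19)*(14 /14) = -392 /57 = -6.88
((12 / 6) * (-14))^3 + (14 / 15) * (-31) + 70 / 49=-2307848 / 105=-21979.50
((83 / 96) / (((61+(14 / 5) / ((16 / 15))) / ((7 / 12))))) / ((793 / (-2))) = -581 / 29061864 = -0.00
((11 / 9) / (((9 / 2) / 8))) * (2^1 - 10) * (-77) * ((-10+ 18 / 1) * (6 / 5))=1734656 / 135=12849.30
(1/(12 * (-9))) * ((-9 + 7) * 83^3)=571787/54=10588.65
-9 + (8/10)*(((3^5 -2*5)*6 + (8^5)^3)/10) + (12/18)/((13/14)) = 548876204605973/195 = 2814749767210.12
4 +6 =10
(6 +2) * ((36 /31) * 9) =2592 /31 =83.61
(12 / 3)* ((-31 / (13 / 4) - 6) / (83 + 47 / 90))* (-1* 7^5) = 1222205040 / 97721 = 12507.09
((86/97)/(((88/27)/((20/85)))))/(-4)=-1161/72556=-0.02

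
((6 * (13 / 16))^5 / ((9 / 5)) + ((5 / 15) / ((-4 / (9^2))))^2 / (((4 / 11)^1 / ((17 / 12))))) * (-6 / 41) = -167823009 / 671744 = -249.83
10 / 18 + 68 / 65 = 1.60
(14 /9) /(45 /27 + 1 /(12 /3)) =56 /69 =0.81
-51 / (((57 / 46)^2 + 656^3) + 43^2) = -35972 / 199117198663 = -0.00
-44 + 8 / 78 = -43.90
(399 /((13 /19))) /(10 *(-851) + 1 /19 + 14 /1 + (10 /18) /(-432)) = -560023632 /8158965347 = -0.07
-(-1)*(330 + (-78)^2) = 6414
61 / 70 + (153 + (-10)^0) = 10841 / 70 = 154.87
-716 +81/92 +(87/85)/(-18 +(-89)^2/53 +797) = -68795568917/96201640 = -715.12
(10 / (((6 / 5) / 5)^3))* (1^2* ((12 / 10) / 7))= 15625 / 126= 124.01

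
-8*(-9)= 72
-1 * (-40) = 40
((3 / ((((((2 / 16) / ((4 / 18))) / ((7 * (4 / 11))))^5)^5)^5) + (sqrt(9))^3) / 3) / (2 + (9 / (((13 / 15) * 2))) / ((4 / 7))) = 2671683996766288851524642483708452154714568821716753983796013187961627049456309001091660606406222159023542685600357759808262356634057319946523485758308253024335482134392168261936614681358902251576159329071385230863667193089422031299709982733402307672290483437225520003793415424853287335195922051042445142462065049240976798698078550136 / 3282680625839947473850879147222225468879028520219257393857887519614391211392194111176968806173958241980842882483809227198071264836636217187926555443235395004044714498617530237783264017014004469951713854909751027177493137797917496126318127051488906911347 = 813872655090434991934411400000000000000000000000000000000000000000000000000000000.00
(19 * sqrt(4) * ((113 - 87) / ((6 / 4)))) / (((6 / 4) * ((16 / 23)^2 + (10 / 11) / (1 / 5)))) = 11498344 / 131697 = 87.31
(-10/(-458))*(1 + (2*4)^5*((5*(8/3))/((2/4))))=13107215/687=19078.92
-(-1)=1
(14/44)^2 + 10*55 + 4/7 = 1865679/3388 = 550.67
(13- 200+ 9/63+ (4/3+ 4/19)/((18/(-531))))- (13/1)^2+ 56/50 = -3992803/9975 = -400.28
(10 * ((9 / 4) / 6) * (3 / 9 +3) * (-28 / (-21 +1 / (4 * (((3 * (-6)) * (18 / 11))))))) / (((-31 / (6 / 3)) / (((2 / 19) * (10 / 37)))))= -18144000 / 593358011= -0.03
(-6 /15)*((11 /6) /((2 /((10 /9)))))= -11 /27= -0.41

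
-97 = -97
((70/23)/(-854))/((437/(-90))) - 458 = -280804388/613111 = -458.00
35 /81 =0.43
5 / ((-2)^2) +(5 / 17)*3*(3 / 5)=121 / 68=1.78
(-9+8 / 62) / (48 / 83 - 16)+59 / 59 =12501 / 7936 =1.58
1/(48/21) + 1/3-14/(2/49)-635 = -46907/48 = -977.23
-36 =-36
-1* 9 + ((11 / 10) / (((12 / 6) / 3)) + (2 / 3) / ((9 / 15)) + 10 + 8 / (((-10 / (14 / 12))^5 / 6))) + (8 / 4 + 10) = 255313193 / 16200000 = 15.76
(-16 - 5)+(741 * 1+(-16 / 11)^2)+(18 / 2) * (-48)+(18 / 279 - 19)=1017197 / 3751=271.18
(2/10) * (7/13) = 7/65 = 0.11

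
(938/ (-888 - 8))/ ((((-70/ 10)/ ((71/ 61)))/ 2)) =4757/ 13664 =0.35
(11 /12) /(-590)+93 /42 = 109663 /49560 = 2.21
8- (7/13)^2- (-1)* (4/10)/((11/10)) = 15009/1859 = 8.07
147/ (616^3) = 3/ 4770304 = 0.00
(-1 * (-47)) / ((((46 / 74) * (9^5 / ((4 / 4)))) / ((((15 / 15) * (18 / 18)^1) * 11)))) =19129 / 1358127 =0.01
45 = 45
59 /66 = 0.89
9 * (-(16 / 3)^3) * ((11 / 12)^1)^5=-644204 / 729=-883.68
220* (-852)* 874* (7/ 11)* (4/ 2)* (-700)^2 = -102165705600000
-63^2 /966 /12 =-63 /184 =-0.34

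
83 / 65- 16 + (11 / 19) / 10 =-36223 / 2470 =-14.67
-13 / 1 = -13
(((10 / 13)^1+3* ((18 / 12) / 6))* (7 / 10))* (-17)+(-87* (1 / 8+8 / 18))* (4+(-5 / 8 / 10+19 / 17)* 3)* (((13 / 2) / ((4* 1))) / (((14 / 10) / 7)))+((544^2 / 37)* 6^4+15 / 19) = 24729669214285681 / 2386375680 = 10362856.70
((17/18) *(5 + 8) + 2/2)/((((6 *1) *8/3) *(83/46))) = 5497/11952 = 0.46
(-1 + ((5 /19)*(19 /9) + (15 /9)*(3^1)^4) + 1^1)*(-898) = -121728.89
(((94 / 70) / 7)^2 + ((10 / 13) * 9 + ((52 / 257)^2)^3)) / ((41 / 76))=118930645965890910017108 / 9218454527310601042925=12.90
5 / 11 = 0.45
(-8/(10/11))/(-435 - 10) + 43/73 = 98887/162425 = 0.61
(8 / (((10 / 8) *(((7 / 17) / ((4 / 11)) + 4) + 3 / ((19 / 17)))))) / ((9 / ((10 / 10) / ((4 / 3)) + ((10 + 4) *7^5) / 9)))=9728439584 / 4090095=2378.54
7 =7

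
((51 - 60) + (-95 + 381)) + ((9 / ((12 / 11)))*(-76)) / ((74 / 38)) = -1664 / 37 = -44.97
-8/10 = -4/5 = -0.80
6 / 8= 3 / 4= 0.75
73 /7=10.43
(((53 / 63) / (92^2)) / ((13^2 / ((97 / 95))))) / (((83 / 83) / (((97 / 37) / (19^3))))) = 498677 / 2172646353412080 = 0.00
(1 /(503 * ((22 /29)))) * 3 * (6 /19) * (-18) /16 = -2349 /841016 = -0.00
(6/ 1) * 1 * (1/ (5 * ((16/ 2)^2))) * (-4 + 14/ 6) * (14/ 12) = -7/ 192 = -0.04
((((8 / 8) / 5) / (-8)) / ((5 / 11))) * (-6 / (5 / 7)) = 231 / 500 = 0.46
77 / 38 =2.03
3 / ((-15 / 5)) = -1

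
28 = 28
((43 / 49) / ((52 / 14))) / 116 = 43 / 21112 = 0.00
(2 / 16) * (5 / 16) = 5 / 128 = 0.04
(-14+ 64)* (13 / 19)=650 / 19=34.21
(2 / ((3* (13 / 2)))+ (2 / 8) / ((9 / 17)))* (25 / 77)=6725 / 36036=0.19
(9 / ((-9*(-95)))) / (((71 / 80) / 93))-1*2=-1210 / 1349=-0.90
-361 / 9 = -40.11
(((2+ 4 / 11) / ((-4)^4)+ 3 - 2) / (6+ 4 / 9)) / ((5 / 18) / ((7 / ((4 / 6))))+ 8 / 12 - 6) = -83349 / 2824448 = -0.03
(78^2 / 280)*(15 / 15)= 1521 / 70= 21.73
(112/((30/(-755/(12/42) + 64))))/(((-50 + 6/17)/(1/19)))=204561/20045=10.21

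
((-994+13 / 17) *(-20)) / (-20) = -16885 / 17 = -993.24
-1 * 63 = -63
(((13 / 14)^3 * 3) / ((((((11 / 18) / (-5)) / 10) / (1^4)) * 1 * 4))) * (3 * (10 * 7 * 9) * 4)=-200201625 / 539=-371431.59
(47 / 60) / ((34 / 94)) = 2209 / 1020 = 2.17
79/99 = 0.80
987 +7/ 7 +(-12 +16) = 992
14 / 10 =7 / 5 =1.40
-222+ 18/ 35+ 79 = -4987/ 35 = -142.49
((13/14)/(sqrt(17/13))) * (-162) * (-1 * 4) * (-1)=-4212 * sqrt(221)/119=-526.18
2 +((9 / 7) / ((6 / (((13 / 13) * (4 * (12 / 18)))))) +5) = 53 / 7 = 7.57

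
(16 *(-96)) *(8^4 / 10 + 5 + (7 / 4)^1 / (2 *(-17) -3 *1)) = -117799296 / 185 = -636752.95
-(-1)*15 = 15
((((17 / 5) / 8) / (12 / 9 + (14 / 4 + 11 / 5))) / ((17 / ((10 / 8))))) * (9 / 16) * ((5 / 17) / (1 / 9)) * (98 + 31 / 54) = 0.65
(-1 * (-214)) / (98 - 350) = -0.85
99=99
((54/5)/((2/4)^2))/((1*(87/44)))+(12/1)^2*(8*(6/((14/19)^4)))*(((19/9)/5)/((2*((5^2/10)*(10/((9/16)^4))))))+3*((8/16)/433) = 1286618714134869/30872941568000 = 41.67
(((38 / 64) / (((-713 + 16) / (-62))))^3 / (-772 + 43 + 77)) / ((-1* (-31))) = -0.00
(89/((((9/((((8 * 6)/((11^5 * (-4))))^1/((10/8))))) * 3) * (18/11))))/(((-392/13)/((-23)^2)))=612053/290550645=0.00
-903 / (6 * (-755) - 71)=21 / 107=0.20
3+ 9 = 12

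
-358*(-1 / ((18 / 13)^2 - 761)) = -60502 / 128285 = -0.47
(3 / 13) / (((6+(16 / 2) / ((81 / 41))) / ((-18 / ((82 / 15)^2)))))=-492075 / 35576684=-0.01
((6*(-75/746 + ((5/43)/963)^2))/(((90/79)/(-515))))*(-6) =-1046441613607225/639585069813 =-1636.13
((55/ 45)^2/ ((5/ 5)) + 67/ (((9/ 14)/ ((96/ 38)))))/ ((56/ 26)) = 5297695/ 43092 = 122.94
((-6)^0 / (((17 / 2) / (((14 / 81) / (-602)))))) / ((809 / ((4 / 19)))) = -8 / 910132281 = -0.00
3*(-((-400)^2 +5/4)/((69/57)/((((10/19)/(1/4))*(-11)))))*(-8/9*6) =-1126408800/23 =-48974295.65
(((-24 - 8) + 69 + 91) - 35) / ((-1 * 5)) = -93 / 5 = -18.60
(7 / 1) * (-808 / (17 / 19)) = -107464 / 17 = -6321.41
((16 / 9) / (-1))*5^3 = -2000 / 9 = -222.22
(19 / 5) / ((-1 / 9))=-171 / 5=-34.20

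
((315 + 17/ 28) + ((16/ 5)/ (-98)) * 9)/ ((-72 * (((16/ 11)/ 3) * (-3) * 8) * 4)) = 3399077/ 36126720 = 0.09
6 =6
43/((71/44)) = 1892/71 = 26.65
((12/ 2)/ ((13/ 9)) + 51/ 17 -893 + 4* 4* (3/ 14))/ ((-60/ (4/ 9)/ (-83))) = -1332980/ 2457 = -542.52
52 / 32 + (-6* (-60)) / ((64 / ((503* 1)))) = 2831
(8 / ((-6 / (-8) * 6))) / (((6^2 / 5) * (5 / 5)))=20 / 81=0.25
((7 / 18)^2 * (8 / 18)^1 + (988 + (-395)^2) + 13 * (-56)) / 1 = 113931814 / 729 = 156285.07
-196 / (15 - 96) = 196 / 81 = 2.42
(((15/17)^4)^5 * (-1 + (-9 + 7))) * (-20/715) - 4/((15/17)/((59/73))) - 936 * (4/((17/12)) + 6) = -5258223435981375490303287205808816/636397674809910143420254692585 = -8262.48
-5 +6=1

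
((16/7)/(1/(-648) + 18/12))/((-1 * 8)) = -1296/6797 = -0.19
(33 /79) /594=1 /1422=0.00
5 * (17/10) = 17/2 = 8.50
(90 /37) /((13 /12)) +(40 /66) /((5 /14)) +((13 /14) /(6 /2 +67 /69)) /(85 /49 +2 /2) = 4694747399 /1165586136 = 4.03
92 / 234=46 / 117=0.39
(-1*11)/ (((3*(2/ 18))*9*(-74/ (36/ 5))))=66/ 185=0.36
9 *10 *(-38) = -3420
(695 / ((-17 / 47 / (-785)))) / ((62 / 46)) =589766575 / 527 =1119101.66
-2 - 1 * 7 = -9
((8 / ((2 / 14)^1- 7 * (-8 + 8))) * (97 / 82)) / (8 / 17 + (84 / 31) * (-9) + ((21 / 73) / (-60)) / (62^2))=-259128345280 / 93554959439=-2.77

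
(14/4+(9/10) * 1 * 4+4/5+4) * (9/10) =1071/100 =10.71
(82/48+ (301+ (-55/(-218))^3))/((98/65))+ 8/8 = 307311710429/1522954104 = 201.79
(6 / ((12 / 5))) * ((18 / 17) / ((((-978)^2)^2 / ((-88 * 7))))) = -0.00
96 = 96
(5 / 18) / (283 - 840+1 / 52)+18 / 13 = 4690316 / 3388671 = 1.38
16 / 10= 8 / 5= 1.60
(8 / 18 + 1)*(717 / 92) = 3107 / 276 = 11.26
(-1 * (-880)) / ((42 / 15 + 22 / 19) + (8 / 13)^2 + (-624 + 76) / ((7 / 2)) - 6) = -49449400 / 8891611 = -5.56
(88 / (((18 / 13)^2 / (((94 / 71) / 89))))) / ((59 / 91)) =31803772 / 30198501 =1.05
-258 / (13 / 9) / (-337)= 2322 / 4381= 0.53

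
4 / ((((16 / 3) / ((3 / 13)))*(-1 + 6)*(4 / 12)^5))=2187 / 260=8.41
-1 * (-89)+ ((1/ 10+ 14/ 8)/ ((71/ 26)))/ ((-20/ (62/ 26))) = 1262653/ 14200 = 88.92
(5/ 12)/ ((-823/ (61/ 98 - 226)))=0.11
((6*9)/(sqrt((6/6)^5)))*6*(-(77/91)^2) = -39204/169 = -231.98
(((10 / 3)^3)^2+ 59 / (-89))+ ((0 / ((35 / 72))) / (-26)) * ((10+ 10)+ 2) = 88956989 / 64881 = 1371.08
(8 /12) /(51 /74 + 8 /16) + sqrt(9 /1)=235 /66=3.56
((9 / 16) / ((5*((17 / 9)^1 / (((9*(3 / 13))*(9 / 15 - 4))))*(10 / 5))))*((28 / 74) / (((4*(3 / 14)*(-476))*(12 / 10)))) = 1701 / 10466560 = 0.00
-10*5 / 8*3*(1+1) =-75 / 2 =-37.50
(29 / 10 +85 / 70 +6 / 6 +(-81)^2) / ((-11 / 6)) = -1378884 / 385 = -3581.52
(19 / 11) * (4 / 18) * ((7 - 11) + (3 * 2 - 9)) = -266 / 99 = -2.69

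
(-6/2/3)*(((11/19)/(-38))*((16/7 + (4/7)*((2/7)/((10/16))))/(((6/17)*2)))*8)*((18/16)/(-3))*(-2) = 29172/88445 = 0.33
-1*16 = -16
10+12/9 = 34/3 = 11.33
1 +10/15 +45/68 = 475/204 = 2.33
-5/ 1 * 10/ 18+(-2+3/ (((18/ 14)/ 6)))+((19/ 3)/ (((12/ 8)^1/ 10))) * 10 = 431.44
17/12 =1.42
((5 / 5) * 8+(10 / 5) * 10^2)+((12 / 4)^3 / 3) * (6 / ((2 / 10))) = 478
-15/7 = -2.14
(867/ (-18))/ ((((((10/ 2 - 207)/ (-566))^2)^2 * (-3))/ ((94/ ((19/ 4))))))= 348498918043772/ 17794328571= 19584.83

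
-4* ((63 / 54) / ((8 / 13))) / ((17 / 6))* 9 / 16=-819 / 544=-1.51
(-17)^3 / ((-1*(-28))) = -4913 / 28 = -175.46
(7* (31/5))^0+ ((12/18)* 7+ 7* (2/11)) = 229/33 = 6.94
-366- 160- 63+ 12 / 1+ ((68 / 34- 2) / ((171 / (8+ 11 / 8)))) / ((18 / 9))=-577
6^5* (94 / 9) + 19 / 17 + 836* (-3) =1338055 / 17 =78709.12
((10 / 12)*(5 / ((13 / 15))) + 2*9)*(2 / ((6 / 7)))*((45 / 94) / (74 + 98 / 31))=1930215 / 5846048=0.33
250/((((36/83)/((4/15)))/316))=1311400/27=48570.37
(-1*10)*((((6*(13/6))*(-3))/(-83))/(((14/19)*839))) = -3705/487459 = -0.01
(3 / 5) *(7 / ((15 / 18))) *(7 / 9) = 98 / 25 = 3.92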